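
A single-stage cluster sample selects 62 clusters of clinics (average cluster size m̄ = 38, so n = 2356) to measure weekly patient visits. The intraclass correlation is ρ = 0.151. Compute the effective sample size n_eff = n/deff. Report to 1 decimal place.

357.7

deff = 1 + (38 − 1)·0.151 = 1 + 5.587 = 6.587.
n_eff = 2356 / 6.587 = 357.7.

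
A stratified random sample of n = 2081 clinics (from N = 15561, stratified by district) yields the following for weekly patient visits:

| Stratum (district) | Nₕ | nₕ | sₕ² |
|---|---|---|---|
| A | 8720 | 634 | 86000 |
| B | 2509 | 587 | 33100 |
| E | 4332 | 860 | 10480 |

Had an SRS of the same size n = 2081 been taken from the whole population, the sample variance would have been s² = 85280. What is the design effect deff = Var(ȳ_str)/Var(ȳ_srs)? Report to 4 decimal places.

Var(ȳ_str) = Σ Wₕ²(1−fₕ)sₕ²/nₕ with Wₕ = Nₕ/15561:
  A: (8720/15561)²·(1−634/8720)·86000/634 = 39.498846
  B: (2509/15561)²·(1−587/2509)·33100/587 = 1.122972
  E: (4332/15561)²·(1−860/4332)·10480/860 = 0.75693047
  → Var(ȳ_str) = 41.378748.
Var(ȳ_srs) = (1 − 2081/15561)·85280/2081 = 35.49993.
deff = 41.378748 / 35.49993 = 1.1656.

1.1656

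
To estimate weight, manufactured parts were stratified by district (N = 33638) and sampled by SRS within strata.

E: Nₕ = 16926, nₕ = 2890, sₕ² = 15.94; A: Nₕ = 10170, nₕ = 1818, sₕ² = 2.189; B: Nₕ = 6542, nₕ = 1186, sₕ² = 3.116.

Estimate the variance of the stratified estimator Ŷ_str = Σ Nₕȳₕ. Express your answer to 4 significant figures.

1.505 × 10^6

Var(Ŷ_str) = Σₕ Nₕ²(1 − fₕ)sₕ²/nₕ.
E: 16926²·(1 − 2890/16926)·15.94/2890 = 1.3103526 × 10^6.
A: 10170²·(1 − 1818/10170)·2.189/1818 = 102273.55.
B: 6542²·(1 − 1186/6542)·3.116/1186 = 92058.494.
Sum = 1.5046846 × 10^6.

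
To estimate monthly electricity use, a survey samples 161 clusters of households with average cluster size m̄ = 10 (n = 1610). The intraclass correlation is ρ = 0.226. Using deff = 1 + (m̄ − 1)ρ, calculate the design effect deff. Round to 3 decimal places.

3.034

deff = 1 + (10 − 1)·0.226 = 1 + 2.034 = 3.034.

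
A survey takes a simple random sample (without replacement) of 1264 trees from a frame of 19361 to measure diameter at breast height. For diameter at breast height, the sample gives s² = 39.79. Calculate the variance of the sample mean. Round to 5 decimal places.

Under SRS without replacement, Var(ȳ) = (1 − f)·s²/n with f = n/N = 1264/19361 = 0.06528588.
Var(ȳ) = (1 − 0.06528588)·39.79/1264 = 0.93471412·0.03147943 = 0.029424268.

0.02942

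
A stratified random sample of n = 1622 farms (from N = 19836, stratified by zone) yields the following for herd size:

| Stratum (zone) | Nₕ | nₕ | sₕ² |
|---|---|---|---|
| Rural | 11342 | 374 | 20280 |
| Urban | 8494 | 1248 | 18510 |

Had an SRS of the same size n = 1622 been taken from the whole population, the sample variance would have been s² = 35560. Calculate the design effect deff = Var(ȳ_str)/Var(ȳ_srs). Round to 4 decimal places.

Var(ȳ_str) = Σ Wₕ²(1−fₕ)sₕ²/nₕ with Wₕ = Nₕ/19836:
  Rural: (11342/19836)²·(1−374/11342)·20280/374 = 17.143727
  Urban: (8494/19836)²·(1−1248/8494)·18510/1248 = 2.3200333
  → Var(ȳ_str) = 19.46376.
Var(ȳ_srs) = (1 − 1622/19836)·35560/1622 = 20.130851.
deff = 19.46376 / 20.130851 = 0.9669.

0.9669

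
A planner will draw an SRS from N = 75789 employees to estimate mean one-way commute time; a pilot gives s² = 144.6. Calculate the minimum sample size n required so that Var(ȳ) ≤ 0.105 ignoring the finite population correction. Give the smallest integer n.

Without fpc, n₀ = s²/D = 144.6/0.105 = 1377.1429.
Rounding up, n = 1378.

1378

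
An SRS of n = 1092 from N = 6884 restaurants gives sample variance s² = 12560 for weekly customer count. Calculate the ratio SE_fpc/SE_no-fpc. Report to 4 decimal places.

0.9173

f = n/N = 1092/6884 = 0.15862870.
SE_no-fpc = √(s²/n) = 3.391435; SE_fpc = √((1−f)s²/n) = 3.1108376.
Ratio = √(1−f) = 0.91726294.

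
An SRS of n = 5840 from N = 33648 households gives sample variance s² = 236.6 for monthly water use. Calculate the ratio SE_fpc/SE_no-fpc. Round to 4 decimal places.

0.9091

f = n/N = 5840/33648 = 0.17356158.
SE_no-fpc = √(s²/n) = 0.20128015; SE_fpc = √((1−f)s²/n) = 0.18298108.
Ratio = √(1−f) = 0.90908659.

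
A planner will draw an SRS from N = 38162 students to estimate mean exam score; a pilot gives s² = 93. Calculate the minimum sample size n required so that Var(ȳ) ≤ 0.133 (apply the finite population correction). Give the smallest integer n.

Without fpc, n₀ = s²/D = 93/0.133 = 699.2481.
With fpc, (1 − n/N)·s²/n ≤ D requires n ≥ n₀/(1 + n₀/N) = 699.2481/(1 + 699.2481/38162) = 686.6662.
Rounding up, n = 687.

687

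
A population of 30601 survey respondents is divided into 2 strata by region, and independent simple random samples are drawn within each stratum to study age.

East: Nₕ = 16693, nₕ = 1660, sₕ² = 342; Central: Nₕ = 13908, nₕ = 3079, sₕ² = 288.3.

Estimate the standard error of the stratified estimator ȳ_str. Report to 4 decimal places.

0.2651

Var(ȳ_str) = Σₕ Wₕ²(1 − fₕ)sₕ²/nₕ with Wₕ = Nₕ/N, N = 30601.
East: Wₕ = 0.54550505; term = 0.54550505²·(1 − 0.09944288)·342/1660 = 0.055211155.
Central: Wₕ = 0.45449495; term = 0.45449495²·(1 − 0.22138338)·288.3/3079 = 0.015059715.
Sum = 0.07027087.
SE = √(0.07027087) = 0.2651.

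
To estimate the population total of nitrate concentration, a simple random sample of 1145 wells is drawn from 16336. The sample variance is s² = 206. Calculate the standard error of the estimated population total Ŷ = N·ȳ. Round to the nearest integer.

Var(Ŷ) = N²·Var(ȳ) = N²·(1 − n/N)·s²/n.
f = 1145/16336 = 0.07009060; Var(ȳ) = 0.92990940·206/1145 = 0.16730248.
Var(Ŷ) = 16336² · 0.16730248 = 4.4647159 × 10^7.
SE(Ŷ) = √(4.4647159 × 10^7) = 6682.

6682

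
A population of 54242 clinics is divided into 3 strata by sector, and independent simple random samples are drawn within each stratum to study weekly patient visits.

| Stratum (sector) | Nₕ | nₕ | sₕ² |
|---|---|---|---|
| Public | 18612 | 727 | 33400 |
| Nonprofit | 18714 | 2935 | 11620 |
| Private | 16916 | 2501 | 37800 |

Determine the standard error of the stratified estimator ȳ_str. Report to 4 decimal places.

Var(ȳ_str) = Σₕ Wₕ²(1 − fₕ)sₕ²/nₕ with Wₕ = Nₕ/N, N = 54242.
Public: Wₕ = 0.34312894; term = 0.34312894²·(1 − 0.03906082)·33400/727 = 5.197837.
Nonprofit: Wₕ = 0.34500940; term = 0.34500940²·(1 − 0.15683446)·11620/2935 = 0.39734956.
Private: Wₕ = 0.31186166; term = 0.31186166²·(1 − 0.14784819)·37800/2501 = 1.2526191.
Sum = 6.8478057.
SE = √(6.8478057) = 2.6168.

2.6168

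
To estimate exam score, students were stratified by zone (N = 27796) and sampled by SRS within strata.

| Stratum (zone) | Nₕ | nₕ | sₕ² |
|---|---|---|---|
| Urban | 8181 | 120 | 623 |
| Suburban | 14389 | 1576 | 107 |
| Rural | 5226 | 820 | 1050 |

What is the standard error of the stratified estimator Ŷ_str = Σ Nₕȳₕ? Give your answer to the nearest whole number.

Var(Ŷ_str) = Σₕ Nₕ²(1 − fₕ)sₕ²/nₕ.
Urban: 8181²·(1 − 120/8181)·623/120 = 3.4237505 × 10^8.
Suburban: 14389²·(1 − 1576/14389)·107/1576 = 1.2517252 × 10^7.
Rural: 5226²·(1 − 820/5226)·1050/820 = 2.94842 × 10^7.
Sum = 3.843765 × 10^8.
SE = √(3.843765 × 10^8) = 19606.

19606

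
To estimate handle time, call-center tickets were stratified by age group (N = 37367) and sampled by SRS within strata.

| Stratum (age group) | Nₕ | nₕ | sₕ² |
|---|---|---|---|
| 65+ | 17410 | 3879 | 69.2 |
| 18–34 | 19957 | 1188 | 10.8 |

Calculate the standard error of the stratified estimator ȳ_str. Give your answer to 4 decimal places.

0.0738

Var(ȳ_str) = Σₕ Wₕ²(1 − fₕ)sₕ²/nₕ with Wₕ = Nₕ/N, N = 37367.
65+: Wₕ = 0.46591913; term = 0.46591913²·(1 − 0.22280299)·69.2/3879 = 0.0030098061.
18–34: Wₕ = 0.53408087; term = 0.53408087²·(1 − 0.05952799)·10.8/1188 = 0.0024387498.
Sum = 0.0054485559.
SE = √(0.0054485559) = 0.0738.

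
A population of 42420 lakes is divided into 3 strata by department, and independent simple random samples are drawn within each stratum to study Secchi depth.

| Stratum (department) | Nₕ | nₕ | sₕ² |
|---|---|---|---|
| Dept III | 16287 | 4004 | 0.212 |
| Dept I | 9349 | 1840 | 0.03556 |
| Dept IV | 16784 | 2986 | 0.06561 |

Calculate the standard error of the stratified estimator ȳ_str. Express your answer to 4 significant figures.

Var(ȳ_str) = Σₕ Wₕ²(1 − fₕ)sₕ²/nₕ with Wₕ = Nₕ/N, N = 42420.
Dept III: Wₕ = 0.38394625; term = 0.38394625²·(1 − 0.24584024)·0.212/4004 = 5.8863491 × 10^-6.
Dept I: Wₕ = 0.22039132; term = 0.22039132²·(1 − 0.19681249)·0.03556/1840 = 7.5396271 × 10^-7.
Dept IV: Wₕ = 0.39566242; term = 0.39566242²·(1 − 0.17790753)·0.06561/2986 = 2.8278119 × 10^-6.
Sum = 9.4681237 × 10^-6.
SE = √(9.4681237 × 10^-6) = 0.003077.

0.003077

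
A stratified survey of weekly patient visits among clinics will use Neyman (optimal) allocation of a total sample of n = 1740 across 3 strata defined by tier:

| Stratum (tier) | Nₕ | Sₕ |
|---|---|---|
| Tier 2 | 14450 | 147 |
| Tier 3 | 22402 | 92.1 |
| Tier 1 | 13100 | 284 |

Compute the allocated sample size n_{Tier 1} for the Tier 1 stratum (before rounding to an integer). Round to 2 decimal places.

818.62

Neyman allocation: nₕ = n·NₕSₕ / Σⱼ NⱼSⱼ.
Σ NⱼSⱼ = 14450·147 + 22402·92.1 + 13100·284 = 7.9077742 × 10^6.
n_{Tier 1} = 1740·13100·284 / (7.9077742 × 10^6) = 818.62.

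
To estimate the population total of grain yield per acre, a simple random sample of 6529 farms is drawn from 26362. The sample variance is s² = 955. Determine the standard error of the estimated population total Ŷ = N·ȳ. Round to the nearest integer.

8745

Var(Ŷ) = N²·Var(ȳ) = N²·(1 − n/N)·s²/n.
f = 6529/26362 = 0.24766710; Var(ȳ) = 0.75233290·955/6529 = 0.1100441.
Var(Ŷ) = 26362² · 0.1100441 = 7.6475702 × 10^7.
SE(Ŷ) = √(7.6475702 × 10^7) = 8745.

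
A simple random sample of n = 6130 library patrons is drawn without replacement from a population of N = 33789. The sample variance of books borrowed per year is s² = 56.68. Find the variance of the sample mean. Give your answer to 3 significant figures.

Under SRS without replacement, Var(ȳ) = (1 − f)·s²/n with f = n/N = 6130/33789 = 0.18141999.
Var(ȳ) = (1 − 0.18141999)·56.68/6130 = 0.81858001·0.0092463295 = 0.0075688605.

0.00757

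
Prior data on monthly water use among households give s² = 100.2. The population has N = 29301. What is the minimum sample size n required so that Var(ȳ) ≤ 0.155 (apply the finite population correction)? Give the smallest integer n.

Without fpc, n₀ = s²/D = 100.2/0.155 = 646.4516.
With fpc, (1 − n/N)·s²/n ≤ D requires n ≥ n₀/(1 + n₀/N) = 646.4516/(1 + 646.4516/29301) = 632.4972.
Rounding up, n = 633.

633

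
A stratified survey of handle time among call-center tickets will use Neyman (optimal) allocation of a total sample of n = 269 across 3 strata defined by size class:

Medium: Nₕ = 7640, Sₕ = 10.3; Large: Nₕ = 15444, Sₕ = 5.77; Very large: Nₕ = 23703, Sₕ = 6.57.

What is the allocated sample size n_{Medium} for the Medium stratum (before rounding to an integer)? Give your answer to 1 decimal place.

Neyman allocation: nₕ = n·NₕSₕ / Σⱼ NⱼSⱼ.
Σ NⱼSⱼ = 7640·10.3 + 15444·5.77 + 23703·6.57 = 323532.59.
n_{Medium} = 269·7640·10.3 / 323532.59 = 65.4.

65.4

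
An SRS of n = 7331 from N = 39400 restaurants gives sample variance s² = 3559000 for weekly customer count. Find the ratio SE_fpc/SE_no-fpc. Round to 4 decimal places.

f = n/N = 7331/39400 = 0.18606599.
SE_no-fpc = √(s²/n) = 22.033444; SE_fpc = √((1−f)s²/n) = 19.878197.
Ratio = √(1−f) = 0.90218291.

0.9022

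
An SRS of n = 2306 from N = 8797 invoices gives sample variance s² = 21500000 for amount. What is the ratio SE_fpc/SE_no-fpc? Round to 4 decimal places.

0.8590

f = n/N = 2306/8797 = 0.26213482.
SE_no-fpc = √(s²/n) = 96.558293; SE_fpc = √((1−f)s²/n) = 82.942684.
Ratio = √(1−f) = 0.85899079.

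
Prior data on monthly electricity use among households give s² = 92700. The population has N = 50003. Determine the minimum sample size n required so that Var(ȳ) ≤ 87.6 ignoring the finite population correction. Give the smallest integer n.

Without fpc, n₀ = s²/D = 92700/87.6 = 1058.2192.
Rounding up, n = 1059.

1059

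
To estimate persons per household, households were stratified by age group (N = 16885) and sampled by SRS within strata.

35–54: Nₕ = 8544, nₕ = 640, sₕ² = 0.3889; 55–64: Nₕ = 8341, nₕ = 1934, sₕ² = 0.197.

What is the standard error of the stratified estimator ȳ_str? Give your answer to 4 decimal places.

Var(ȳ_str) = Σₕ Wₕ²(1 − fₕ)sₕ²/nₕ with Wₕ = Nₕ/N, N = 16885.
35–54: Wₕ = 0.50601125; term = 0.50601125²·(1 − 0.07490637)·0.3889/640 = 1.439342 × 10^-4.
55–64: Wₕ = 0.49398875; term = 0.49398875²·(1 − 0.23186668)·0.197/1934 = 1.9093277 × 10^-5.
Sum = 1.6302748 × 10^-4.
SE = √(1.6302748 × 10^-4) = 0.0128.

0.0128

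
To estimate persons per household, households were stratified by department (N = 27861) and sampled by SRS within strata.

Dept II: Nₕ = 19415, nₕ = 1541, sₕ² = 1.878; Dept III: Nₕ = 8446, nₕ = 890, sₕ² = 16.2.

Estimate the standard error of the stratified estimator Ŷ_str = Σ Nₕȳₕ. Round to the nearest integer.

Var(Ŷ_str) = Σₕ Nₕ²(1 − fₕ)sₕ²/nₕ.
Dept II: 19415²·(1 − 1541/19415)·1.878/1541 = 422914.03.
Dept III: 8446²·(1 − 890/8446)·16.2/890 = 1.1616306 × 10^6.
Sum = 1.5845446 × 10^6.
SE = √(1.5845446 × 10^6) = 1259.

1259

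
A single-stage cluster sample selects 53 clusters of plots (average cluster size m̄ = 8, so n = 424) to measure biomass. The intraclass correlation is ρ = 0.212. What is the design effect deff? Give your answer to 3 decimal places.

2.484

deff = 1 + (8 − 1)·0.212 = 1 + 1.484 = 2.484.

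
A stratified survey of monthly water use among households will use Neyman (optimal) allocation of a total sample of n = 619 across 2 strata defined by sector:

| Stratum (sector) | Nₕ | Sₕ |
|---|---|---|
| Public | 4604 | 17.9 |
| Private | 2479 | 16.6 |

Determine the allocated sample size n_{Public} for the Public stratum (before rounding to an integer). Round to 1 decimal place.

Neyman allocation: nₕ = n·NₕSₕ / Σⱼ NⱼSⱼ.
Σ NⱼSⱼ = 4604·17.9 + 2479·16.6 = 123563.
n_{Public} = 619·4604·17.9 / 123563 = 412.8.

412.8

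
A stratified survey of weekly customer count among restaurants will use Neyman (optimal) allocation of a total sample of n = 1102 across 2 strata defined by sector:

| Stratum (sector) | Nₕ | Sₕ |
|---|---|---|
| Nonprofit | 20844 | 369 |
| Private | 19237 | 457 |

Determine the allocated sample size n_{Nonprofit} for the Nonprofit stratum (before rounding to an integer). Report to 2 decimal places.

514.23

Neyman allocation: nₕ = n·NₕSₕ / Σⱼ NⱼSⱼ.
Σ NⱼSⱼ = 20844·369 + 19237·457 = 1.6482745 × 10^7.
n_{Nonprofit} = 1102·20844·369 / (1.6482745 × 10^7) = 514.23.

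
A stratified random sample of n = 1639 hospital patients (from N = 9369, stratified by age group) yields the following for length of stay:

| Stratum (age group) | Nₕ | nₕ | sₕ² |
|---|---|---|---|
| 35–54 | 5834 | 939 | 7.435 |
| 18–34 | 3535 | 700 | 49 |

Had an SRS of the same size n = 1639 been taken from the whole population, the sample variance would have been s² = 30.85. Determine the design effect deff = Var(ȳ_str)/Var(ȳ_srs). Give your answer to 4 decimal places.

0.6805

Var(ȳ_str) = Σ Wₕ²(1−fₕ)sₕ²/nₕ with Wₕ = Nₕ/9369:
  35–54: (5834/9369)²·(1−939/5834)·7.435/939 = 0.0025760128
  18–34: (3535/9369)²·(1−700/3535)·49/700 = 0.0079919737
  → Var(ȳ_str) = 0.010567987.
Var(ȳ_srs) = (1 − 1639/9369)·30.85/1639 = 0.015529679.
deff = 0.010567987 / 0.015529679 = 0.6805.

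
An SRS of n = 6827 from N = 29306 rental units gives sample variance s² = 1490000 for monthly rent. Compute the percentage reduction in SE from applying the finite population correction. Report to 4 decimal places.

12.4189

f = n/N = 6827/29306 = 0.23295571.
SE_no-fpc = √(s²/n) = 14.773323; SE_fpc = √((1−f)s²/n) = 12.938633.
Ratio = √(1−f) = 0.87581065. Reduction = 100·(1 − 0.87581065) = 12.4189%.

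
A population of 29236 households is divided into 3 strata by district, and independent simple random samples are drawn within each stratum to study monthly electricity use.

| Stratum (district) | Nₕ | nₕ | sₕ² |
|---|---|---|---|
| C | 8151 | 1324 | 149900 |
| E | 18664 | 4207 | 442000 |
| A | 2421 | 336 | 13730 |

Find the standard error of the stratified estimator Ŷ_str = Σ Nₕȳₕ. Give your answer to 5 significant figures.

186700

Var(Ŷ_str) = Σₕ Nₕ²(1 − fₕ)sₕ²/nₕ.
C: 8151²·(1 − 1324/8151)·149900/1324 = 6.3002016 × 10^9.
E: 18664²·(1 − 4207/18664)·442000/4207 = 2.8348668 × 10^10.
A: 2421²·(1 − 336/2421)·13730/336 = 2.0626812 × 10^8.
Sum = 3.4855138 × 10^10.
SE = √(3.4855138 × 10^10) = 186700.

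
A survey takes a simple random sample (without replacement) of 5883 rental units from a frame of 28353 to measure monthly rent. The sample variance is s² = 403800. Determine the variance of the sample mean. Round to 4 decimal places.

Under SRS without replacement, Var(ȳ) = (1 − f)·s²/n with f = n/N = 5883/28353 = 0.20749127.
Var(ȳ) = (1 − 0.20749127)·403800/5883 = 0.79250873·68.63845 = 54.396571.

54.3966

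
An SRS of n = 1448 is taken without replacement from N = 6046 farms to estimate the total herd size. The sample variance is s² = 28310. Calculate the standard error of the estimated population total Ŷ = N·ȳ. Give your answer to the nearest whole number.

Var(Ŷ) = N²·Var(ȳ) = N²·(1 − n/N)·s²/n.
f = 1448/6046 = 0.23949719; Var(ȳ) = 0.76050281·28310/1448 = 14.86867.
Var(Ŷ) = 6046² · 14.86867 = 5.4351109 × 10^8.
SE(Ŷ) = √(5.4351109 × 10^8) = 23313.

23313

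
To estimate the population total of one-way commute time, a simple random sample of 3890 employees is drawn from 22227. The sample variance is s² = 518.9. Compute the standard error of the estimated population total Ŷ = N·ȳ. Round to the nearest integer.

7373

Var(Ŷ) = N²·Var(ȳ) = N²·(1 − n/N)·s²/n.
f = 3890/22227 = 0.17501237; Var(ȳ) = 0.82498763·518.9/3890 = 0.11004784.
Var(Ŷ) = 22227² · 0.11004784 = 5.4367983 × 10^7.
SE(Ŷ) = √(5.4367983 × 10^7) = 7373.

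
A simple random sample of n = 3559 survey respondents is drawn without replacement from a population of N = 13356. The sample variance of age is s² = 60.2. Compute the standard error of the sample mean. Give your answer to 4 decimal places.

0.1114

Under SRS without replacement, Var(ȳ) = (1 − f)·s²/n with f = n/N = 3559/13356 = 0.26647200.
Var(ȳ) = (1 − 0.26647200)·60.2/3559 = 0.73352800·0.016914864 = 0.012407526.
SE(ȳ) = √(0.012407526) = 0.1114.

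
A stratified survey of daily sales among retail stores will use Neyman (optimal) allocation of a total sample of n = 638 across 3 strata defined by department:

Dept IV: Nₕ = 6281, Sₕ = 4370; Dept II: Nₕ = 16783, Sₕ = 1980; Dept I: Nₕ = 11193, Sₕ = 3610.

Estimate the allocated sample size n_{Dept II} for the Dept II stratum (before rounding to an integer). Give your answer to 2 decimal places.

Neyman allocation: nₕ = n·NₕSₕ / Σⱼ NⱼSⱼ.
Σ NⱼSⱼ = 6281·4370 + 16783·1980 + 11193·3610 = 1.0108504 × 10^8.
n_{Dept II} = 638·16783·1980 / (1.0108504 × 10^8) = 209.73.

209.73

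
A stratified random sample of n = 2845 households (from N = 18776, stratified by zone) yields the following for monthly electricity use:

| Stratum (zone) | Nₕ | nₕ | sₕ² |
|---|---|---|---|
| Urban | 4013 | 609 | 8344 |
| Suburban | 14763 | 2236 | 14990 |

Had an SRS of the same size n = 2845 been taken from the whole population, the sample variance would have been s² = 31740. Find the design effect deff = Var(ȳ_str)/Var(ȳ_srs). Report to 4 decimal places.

0.4276

Var(ȳ_str) = Σ Wₕ²(1−fₕ)sₕ²/nₕ with Wₕ = Nₕ/18776:
  Urban: (4013/18776)²·(1−609/4013)·8344/609 = 0.53089613
  Suburban: (14763/18776)²·(1−2236/14763)·14990/2236 = 3.5167814
  → Var(ȳ_str) = 4.0476775.
Var(ȳ_srs) = (1 − 2845/18776)·31740/2845 = 9.4659589.
deff = 4.0476775 / 9.4659589 = 0.4276.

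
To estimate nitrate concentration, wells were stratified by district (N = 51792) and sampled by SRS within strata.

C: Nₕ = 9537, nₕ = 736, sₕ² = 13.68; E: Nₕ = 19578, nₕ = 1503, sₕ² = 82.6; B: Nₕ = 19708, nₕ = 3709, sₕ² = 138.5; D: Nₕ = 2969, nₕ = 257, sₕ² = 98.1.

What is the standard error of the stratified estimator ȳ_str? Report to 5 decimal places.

0.11562

Var(ȳ_str) = Σₕ Wₕ²(1 − fₕ)sₕ²/nₕ with Wₕ = Nₕ/N, N = 51792.
C: Wₕ = 0.18414041; term = 0.18414041²·(1 − 0.07717312)·13.68/736 = 5.8160311 × 10^-4.
E: Wₕ = 0.37801205; term = 0.37801205²·(1 − 0.07676984)·82.6/1503 = 0.0072500722.
B: Wₕ = 0.38052209; term = 0.38052209²·(1 − 0.18819769)·138.5/3709 = 0.0043893779.
D: Wₕ = 0.05732546; term = 0.05732546²·(1 − 0.08656113)·98.1/257 = 0.0011458042.
Sum = 0.013366857.
SE = √(0.013366857) = 0.11562.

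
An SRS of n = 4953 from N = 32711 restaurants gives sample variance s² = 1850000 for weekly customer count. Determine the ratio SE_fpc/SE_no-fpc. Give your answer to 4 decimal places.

f = n/N = 4953/32711 = 0.15141695.
SE_no-fpc = √(s²/n) = 19.326433; SE_fpc = √((1−f)s²/n) = 17.803233.
Ratio = √(1−f) = 0.92118567.

0.9212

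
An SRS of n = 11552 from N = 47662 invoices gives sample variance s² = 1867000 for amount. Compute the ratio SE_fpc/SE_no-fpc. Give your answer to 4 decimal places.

f = n/N = 11552/47662 = 0.24237338.
SE_no-fpc = √(s²/n) = 12.712869; SE_fpc = √((1−f)s²/n) = 11.065504.
Ratio = √(1−f) = 0.87041750.

0.8704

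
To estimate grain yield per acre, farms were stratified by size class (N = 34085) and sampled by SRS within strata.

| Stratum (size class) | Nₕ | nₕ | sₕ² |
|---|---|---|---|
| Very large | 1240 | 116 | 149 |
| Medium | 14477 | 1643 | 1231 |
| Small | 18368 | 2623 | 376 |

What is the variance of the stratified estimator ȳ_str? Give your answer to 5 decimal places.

Var(ȳ_str) = Σₕ Wₕ²(1 − fₕ)sₕ²/nₕ with Wₕ = Nₕ/N, N = 34085.
Very large: Wₕ = 0.03637964; term = 0.03637964²·(1 − 0.09354839)·149/116 = 0.001540954.
Medium: Wₕ = 0.42473229; term = 0.42473229²·(1 − 0.11349036)·1231/1643 = 0.11982143.
Small: Wₕ = 0.53888807; term = 0.53888807²·(1 − 0.14280270)·376/2623 = 0.035683504.
Sum = 0.15704589.

0.15705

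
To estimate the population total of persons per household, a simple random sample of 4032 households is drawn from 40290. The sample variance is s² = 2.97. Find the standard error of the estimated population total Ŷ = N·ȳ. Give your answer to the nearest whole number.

1037

Var(Ŷ) = N²·Var(ȳ) = N²·(1 − n/N)·s²/n.
f = 4032/40290 = 0.10007446; Var(ȳ) = 0.89992554·2.97/4032 = 6.6289158 × 10^-4.
Var(Ŷ) = 40290² · (6.6289158 × 10^-4) = 1.0760614 × 10^6.
SE(Ŷ) = √(1.0760614 × 10^6) = 1037.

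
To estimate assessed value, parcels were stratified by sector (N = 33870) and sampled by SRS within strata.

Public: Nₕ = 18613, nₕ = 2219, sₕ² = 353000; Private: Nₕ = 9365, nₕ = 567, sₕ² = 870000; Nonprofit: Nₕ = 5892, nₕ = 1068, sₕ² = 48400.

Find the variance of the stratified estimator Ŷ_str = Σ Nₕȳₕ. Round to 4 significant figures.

1.763 × 10^11

Var(Ŷ_str) = Σₕ Nₕ²(1 − fₕ)sₕ²/nₕ.
Public: 18613²·(1 − 2219/18613)·353000/2219 = 4.8542117 × 10^10.
Private: 9365²·(1 − 567/9365)·870000/567 = 1.2642354 × 10^11.
Nonprofit: 5892²·(1 − 1068/5892)·48400/1068 = 1.2880839 × 10^9.
Sum = 1.7625374 × 10^11.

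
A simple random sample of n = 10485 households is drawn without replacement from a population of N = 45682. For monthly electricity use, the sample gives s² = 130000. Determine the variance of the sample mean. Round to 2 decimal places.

Under SRS without replacement, Var(ȳ) = (1 − f)·s²/n with f = n/N = 10485/45682 = 0.22952147.
Var(ȳ) = (1 − 0.22952147)·130000/10485 = 0.77047853·12.398665 = 9.5529049.

9.55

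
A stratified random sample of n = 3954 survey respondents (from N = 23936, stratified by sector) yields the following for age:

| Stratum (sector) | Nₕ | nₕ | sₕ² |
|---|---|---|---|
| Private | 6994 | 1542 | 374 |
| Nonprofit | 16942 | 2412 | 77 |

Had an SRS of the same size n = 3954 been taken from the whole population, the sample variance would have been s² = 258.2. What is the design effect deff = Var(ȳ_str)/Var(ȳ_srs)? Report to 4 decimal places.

0.5477

Var(ȳ_str) = Σ Wₕ²(1−fₕ)sₕ²/nₕ with Wₕ = Nₕ/23936:
  Private: (6994/23936)²·(1−1542/6994)·374/1542 = 0.016142305
  Nonprofit: (16942/23936)²·(1−2412/16942)·77/2412 = 0.013716413
  → Var(ȳ_str) = 0.029858718.
Var(ȳ_srs) = (1 − 3954/23936)·258.2/3954 = 0.054513862.
deff = 0.029858718 / 0.054513862 = 0.5477.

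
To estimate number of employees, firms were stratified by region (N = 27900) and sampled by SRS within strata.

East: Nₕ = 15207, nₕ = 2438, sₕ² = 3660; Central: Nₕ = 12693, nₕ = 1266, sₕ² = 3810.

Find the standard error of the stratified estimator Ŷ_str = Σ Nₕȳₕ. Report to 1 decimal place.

26981.7

Var(Ŷ_str) = Σₕ Nₕ²(1 − fₕ)sₕ²/nₕ.
East: 15207²·(1 − 2438/15207)·3660/2438 = 2.9150621 × 10^8.
Central: 12693²·(1 − 1266/12693)·3810/1266 = 4.3650355 × 10^8.
Sum = 7.2800976 × 10^8.
SE = √(7.2800976 × 10^8) = 26981.7.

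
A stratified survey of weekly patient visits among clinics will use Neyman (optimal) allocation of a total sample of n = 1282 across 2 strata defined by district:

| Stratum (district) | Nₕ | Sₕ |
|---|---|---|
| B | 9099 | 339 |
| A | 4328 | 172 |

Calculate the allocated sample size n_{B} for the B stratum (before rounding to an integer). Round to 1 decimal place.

Neyman allocation: nₕ = n·NₕSₕ / Σⱼ NⱼSⱼ.
Σ NⱼSⱼ = 9099·339 + 4328·172 = 3.828977 × 10^6.
n_{B} = 1282·9099·339 / (3.828977 × 10^6) = 1032.8.

1032.8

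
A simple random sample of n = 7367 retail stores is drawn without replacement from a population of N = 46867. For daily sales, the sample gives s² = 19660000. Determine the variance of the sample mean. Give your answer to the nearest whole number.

Under SRS without replacement, Var(ȳ) = (1 − f)·s²/n with f = n/N = 7367/46867 = 0.15718949.
Var(ȳ) = (1 − 0.15718949)·19660000/7367 = 0.84281051·2668.6575 = 2249.1726.

2249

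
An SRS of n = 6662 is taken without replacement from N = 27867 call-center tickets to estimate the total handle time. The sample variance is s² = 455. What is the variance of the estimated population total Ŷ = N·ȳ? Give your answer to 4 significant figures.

Var(Ŷ) = N²·Var(ȳ) = N²·(1 − n/N)·s²/n.
f = 6662/27867 = 0.23906413; Var(ȳ) = 0.76093587·455/6662 = 0.051970253.
Var(Ŷ) = 27867² · 0.051970253 = 4.0358523 × 10^7.

4.036 × 10^7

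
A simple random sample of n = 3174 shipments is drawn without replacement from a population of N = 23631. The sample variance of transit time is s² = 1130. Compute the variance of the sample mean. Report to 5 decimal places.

Under SRS without replacement, Var(ȳ) = (1 − f)·s²/n with f = n/N = 3174/23631 = 0.13431509.
Var(ȳ) = (1 − 0.13431509)·1130/3174 = 0.86568491·0.35601764 = 0.3081991.

0.30820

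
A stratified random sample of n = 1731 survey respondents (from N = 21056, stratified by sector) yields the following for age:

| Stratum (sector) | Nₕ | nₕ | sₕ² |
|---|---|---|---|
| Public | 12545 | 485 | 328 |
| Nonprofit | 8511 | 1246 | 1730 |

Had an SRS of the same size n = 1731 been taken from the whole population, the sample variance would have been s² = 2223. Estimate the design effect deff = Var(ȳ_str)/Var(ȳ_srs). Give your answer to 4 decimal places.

Var(ȳ_str) = Σ Wₕ²(1−fₕ)sₕ²/nₕ with Wₕ = Nₕ/21056:
  Public: (12545/21056)²·(1−485/12545)·328/485 = 0.23078009
  Nonprofit: (8511/21056)²·(1−1246/8511)·1730/1246 = 0.19363886
  → Var(ȳ_str) = 0.42441895.
Var(ȳ_srs) = (1 − 1731/21056)·2223/1731 = 1.1786532.
deff = 0.42441895 / 1.1786532 = 0.3601.

0.3601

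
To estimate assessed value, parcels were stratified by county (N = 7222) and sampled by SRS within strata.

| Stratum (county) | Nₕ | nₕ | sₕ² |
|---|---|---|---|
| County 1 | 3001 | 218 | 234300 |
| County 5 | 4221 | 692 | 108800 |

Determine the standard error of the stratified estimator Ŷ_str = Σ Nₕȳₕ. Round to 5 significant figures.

Var(Ŷ_str) = Σₕ Nₕ²(1 − fₕ)sₕ²/nₕ.
County 1: 3001²·(1 − 218/3001)·234300/218 = 8.9762512 × 10^9.
County 5: 4221²·(1 − 692/4221)·108800/692 = 2.3420158 × 10^9.
Sum = 1.1318267 × 10^10.
SE = √(1.1318267 × 10^10) = 106390.

106390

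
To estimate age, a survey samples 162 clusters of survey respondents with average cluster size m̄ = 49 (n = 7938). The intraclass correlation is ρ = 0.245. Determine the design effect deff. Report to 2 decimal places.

12.76

deff = 1 + (49 − 1)·0.245 = 1 + 11.76 = 12.76.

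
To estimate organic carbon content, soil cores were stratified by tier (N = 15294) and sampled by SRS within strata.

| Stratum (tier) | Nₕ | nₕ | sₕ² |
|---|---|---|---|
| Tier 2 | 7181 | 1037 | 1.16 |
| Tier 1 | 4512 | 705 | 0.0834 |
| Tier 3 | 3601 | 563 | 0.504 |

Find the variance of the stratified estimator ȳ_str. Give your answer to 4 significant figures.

2.616 × 10^-4

Var(ȳ_str) = Σₕ Wₕ²(1 − fₕ)sₕ²/nₕ with Wₕ = Nₕ/N, N = 15294.
Tier 2: Wₕ = 0.46953053; term = 0.46953053²·(1 − 0.14440886)·1.16/1037 = 2.109955 × 10^-4.
Tier 1: Wₕ = 0.29501765; term = 0.29501765²·(1 − 0.15625000)·0.0834/705 = 8.6873382 × 10^-6.
Tier 3: Wₕ = 0.23545181; term = 0.23545181²·(1 − 0.15634546)·0.504/563 = 4.1868833 × 10^-5.
Sum = 2.6155167 × 10^-4.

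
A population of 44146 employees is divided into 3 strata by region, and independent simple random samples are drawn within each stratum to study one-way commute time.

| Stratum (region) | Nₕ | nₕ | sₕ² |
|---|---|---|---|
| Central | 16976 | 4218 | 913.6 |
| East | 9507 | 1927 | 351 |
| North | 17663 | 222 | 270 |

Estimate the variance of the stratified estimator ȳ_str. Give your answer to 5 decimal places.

Var(ȳ_str) = Σₕ Wₕ²(1 − fₕ)sₕ²/nₕ with Wₕ = Nₕ/N, N = 44146.
Central: Wₕ = 0.38454220; term = 0.38454220²·(1 − 0.24846843)·913.6/4218 = 0.024070481.
East: Wₕ = 0.21535360; term = 0.21535360²·(1 − 0.20269275)·351/1927 = 0.0067352758.
North: Wₕ = 0.40010420; term = 0.40010420²·(1 − 0.01256865)·270/222 = 0.19224893.
Sum = 0.22305469.

0.22305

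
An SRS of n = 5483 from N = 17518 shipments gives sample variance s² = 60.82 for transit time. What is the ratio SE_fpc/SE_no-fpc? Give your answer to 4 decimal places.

f = n/N = 5483/17518 = 0.31299235.
SE_no-fpc = √(s²/n) = 0.10532078; SE_fpc = √((1−f)s²/n) = 0.087296106.
Ratio = √(1−f) = 0.82885925.

0.8289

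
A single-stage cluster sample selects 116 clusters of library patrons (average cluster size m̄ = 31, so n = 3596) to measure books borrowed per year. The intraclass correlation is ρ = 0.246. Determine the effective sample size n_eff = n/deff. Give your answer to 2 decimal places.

429.12

deff = 1 + (31 − 1)·0.246 = 1 + 7.38 = 8.38.
n_eff = 3596 / 8.38 = 429.12.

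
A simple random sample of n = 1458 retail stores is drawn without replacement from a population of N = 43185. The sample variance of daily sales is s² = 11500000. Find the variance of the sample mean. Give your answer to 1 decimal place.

Under SRS without replacement, Var(ȳ) = (1 − f)·s²/n with f = n/N = 1458/43185 = 0.03376172.
Var(ȳ) = (1 − 0.03376172)·11500000/1458 = 0.96623828·7887.5171 = 7621.221.

7621.2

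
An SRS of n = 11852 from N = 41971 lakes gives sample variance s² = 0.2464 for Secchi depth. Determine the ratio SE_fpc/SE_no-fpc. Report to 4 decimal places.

0.8471

f = n/N = 11852/41971 = 0.28238546.
SE_no-fpc = √(s²/n) = 0.0045595767; SE_fpc = √((1−f)s²/n) = 0.0038625147.
Ratio = √(1−f) = 0.84712133.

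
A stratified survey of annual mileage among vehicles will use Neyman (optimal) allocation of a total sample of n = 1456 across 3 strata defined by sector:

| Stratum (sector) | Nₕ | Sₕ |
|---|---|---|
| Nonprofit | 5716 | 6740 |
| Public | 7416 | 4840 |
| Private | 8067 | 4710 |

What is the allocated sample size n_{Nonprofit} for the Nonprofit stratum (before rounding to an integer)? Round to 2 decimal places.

498.99

Neyman allocation: nₕ = n·NₕSₕ / Σⱼ NⱼSⱼ.
Σ NⱼSⱼ = 5716·6740 + 7416·4840 + 8067·4710 = 1.1241485 × 10^8.
n_{Nonprofit} = 1456·5716·6740 / (1.1241485 × 10^8) = 498.99.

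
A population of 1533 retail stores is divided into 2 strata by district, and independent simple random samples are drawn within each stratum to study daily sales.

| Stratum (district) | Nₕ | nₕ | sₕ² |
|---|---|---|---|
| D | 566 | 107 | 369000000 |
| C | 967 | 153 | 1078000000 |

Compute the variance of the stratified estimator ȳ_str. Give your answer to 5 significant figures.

Var(ȳ_str) = Σₕ Wₕ²(1 − fₕ)sₕ²/nₕ with Wₕ = Nₕ/N, N = 1533.
D: Wₕ = 0.36921070; term = 0.36921070²·(1 − 0.18904594)·369000000/107 = 381230.29.
C: Wₕ = 0.63078930; term = 0.63078930²·(1 − 0.15822130)·1078000000/153 = 2.3599016 × 10^6.
Sum = 2.7411319 × 10^6.

2.7411 × 10^6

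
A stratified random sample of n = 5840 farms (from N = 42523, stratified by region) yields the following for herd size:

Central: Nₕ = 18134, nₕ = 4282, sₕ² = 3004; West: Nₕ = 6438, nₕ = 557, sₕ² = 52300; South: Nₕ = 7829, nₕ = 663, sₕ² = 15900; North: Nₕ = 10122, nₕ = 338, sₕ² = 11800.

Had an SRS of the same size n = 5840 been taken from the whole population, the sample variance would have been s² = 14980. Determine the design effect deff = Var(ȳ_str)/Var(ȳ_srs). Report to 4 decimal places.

Var(ȳ_str) = Σ Wₕ²(1−fₕ)sₕ²/nₕ with Wₕ = Nₕ/42523:
  Central: (18134/42523)²·(1−4282/18134)·3004/4282 = 0.09745667
  West: (6438/42523)²·(1−557/6438)·52300/557 = 1.9660785
  South: (7829/42523)²·(1−663/7829)·15900/663 = 0.74407875
  North: (10122/42523)²·(1−338/10122)·11800/338 = 1.9120546
  → Var(ȳ_str) = 4.7196685.
Var(ȳ_srs) = (1 − 5840/42523)·14980/5840 = 2.2127886.
deff = 4.7196685 / 2.2127886 = 2.1329.

2.1329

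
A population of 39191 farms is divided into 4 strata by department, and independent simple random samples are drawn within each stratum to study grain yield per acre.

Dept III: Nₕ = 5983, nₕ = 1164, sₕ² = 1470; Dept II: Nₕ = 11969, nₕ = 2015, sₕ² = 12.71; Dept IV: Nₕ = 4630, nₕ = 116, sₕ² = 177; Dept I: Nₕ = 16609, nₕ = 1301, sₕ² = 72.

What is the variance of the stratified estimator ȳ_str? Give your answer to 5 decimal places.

0.05412

Var(ȳ_str) = Σₕ Wₕ²(1 − fₕ)sₕ²/nₕ with Wₕ = Nₕ/N, N = 39191.
Dept III: Wₕ = 0.15266260; term = 0.15266260²·(1 − 0.19455123)·1470/1164 = 0.023706508.
Dept II: Wₕ = 0.30540175; term = 0.30540175²·(1 − 0.16835157)·12.71/2015 = 4.8927532 × 10^-4.
Dept IV: Wₕ = 0.11813937; term = 0.11813937²·(1 − 0.02505400)·177/116 = 0.020762762.
Dept I: Wₕ = 0.42379628; term = 0.42379628²·(1 − 0.07833103)·72/1301 = 0.009161033.
Sum = 0.054119578.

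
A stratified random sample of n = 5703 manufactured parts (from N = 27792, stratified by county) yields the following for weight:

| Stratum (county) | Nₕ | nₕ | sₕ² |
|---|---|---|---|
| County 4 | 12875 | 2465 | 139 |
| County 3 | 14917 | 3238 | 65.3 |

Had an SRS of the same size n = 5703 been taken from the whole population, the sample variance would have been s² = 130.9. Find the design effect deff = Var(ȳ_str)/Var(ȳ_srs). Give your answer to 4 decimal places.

Var(ȳ_str) = Σ Wₕ²(1−fₕ)sₕ²/nₕ with Wₕ = Nₕ/27792:
  County 4: (12875/27792)²·(1−2465/12875)·139/2465 = 0.0097848966
  County 3: (14917/27792)²·(1−3238/14917)·65.3/3238 = 0.0045486643
  → Var(ȳ_str) = 0.014333561.
Var(ȳ_srs) = (1 − 5703/27792)·130.9/5703 = 0.018242843.
deff = 0.014333561 / 0.018242843 = 0.7857.

0.7857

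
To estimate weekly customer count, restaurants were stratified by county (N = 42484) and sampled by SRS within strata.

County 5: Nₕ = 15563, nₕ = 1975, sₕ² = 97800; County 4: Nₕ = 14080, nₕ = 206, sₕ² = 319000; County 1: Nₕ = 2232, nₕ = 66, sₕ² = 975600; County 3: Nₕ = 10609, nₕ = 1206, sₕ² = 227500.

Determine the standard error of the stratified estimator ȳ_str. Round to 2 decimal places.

14.95

Var(ȳ_str) = Σₕ Wₕ²(1 − fₕ)sₕ²/nₕ with Wₕ = Nₕ/N, N = 42484.
County 5: Wₕ = 0.36632615; term = 0.36632615²·(1 − 0.12690355)·97800/1975 = 5.8018943.
County 4: Wₕ = 0.33141889; term = 0.33141889²·(1 − 0.01463068)·319000/206 = 167.60116.
County 1: Wₕ = 0.05253743; term = 0.05253743²·(1 − 0.02956989)·975600/66 = 39.594029.
County 3: Wₕ = 0.24971754; term = 0.24971754²·(1 − 0.11367707)·227500/1206 = 10.426155.
Sum = 223.42324.
SE = √(223.42324) = 14.95.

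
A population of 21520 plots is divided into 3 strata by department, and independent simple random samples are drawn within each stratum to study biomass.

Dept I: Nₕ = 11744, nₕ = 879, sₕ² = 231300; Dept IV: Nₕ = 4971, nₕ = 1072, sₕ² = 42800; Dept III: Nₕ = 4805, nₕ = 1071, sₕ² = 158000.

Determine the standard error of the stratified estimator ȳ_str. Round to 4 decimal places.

8.9380

Var(ȳ_str) = Σₕ Wₕ²(1 − fₕ)sₕ²/nₕ with Wₕ = Nₕ/N, N = 21520.
Dept I: Wₕ = 0.54572491; term = 0.54572491²·(1 − 0.07484673)·231300/879 = 72.501668.
Dept IV: Wₕ = 0.23099442; term = 0.23099442²·(1 − 0.21565077)·42800/1072 = 1.6709423.
Dept III: Wₕ = 0.22328067; term = 0.22328067²·(1 − 0.22289282)·158000/1071 = 5.7154547.
Sum = 79.888065.
SE = √(79.888065) = 8.9380.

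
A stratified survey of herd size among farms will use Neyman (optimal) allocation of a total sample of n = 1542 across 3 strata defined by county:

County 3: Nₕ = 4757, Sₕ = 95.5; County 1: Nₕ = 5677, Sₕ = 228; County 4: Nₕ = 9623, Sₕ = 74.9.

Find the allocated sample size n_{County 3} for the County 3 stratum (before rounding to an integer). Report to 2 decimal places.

283.68

Neyman allocation: nₕ = n·NₕSₕ / Σⱼ NⱼSⱼ.
Σ NⱼSⱼ = 4757·95.5 + 5677·228 + 9623·74.9 = 2.4694122 × 10^6.
n_{County 3} = 1542·4757·95.5 / (2.4694122 × 10^6) = 283.68.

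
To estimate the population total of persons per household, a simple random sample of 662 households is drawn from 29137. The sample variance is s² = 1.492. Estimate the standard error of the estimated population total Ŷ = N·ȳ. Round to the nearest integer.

Var(Ŷ) = N²·Var(ȳ) = N²·(1 − n/N)·s²/n.
f = 662/29137 = 0.02272025; Var(ȳ) = 0.97727975·1.492/662 = 0.0022025701.
Var(Ŷ) = 29137² · 0.0022025701 = 1.8699044 × 10^6.
SE(Ŷ) = √(1.8699044 × 10^6) = 1367.

1367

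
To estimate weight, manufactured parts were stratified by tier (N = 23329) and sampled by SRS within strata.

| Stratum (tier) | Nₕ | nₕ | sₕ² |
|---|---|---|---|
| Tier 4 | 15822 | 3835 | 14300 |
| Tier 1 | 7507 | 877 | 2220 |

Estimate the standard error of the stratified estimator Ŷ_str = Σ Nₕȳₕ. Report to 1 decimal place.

Var(Ŷ_str) = Σₕ Nₕ²(1 − fₕ)sₕ²/nₕ.
Tier 4: 15822²·(1 − 3835/15822)·14300/3835 = 7.0720049 × 10^8.
Tier 1: 7507²·(1 − 877/7507)·2220/877 = 1.259892 × 10^8.
Sum = 8.3318969 × 10^8.
SE = √(8.3318969 × 10^8) = 28865.0.

28865.0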